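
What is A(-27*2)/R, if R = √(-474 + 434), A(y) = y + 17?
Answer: 37*I*√10/20 ≈ 5.8502*I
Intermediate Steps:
A(y) = 17 + y
R = 2*I*√10 (R = √(-40) = 2*I*√10 ≈ 6.3246*I)
A(-27*2)/R = (17 - 27*2)/((2*I*√10)) = (17 - 54)*(-I*√10/20) = -(-37)*I*√10/20 = 37*I*√10/20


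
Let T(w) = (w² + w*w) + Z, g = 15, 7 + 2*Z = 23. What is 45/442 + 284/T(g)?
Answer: 73069/101218 ≈ 0.72190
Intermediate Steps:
Z = 8 (Z = -7/2 + (½)*23 = -7/2 + 23/2 = 8)
T(w) = 8 + 2*w² (T(w) = (w² + w*w) + 8 = (w² + w²) + 8 = 2*w² + 8 = 8 + 2*w²)
45/442 + 284/T(g) = 45/442 + 284/(8 + 2*15²) = 45*(1/442) + 284/(8 + 2*225) = 45/442 + 284/(8 + 450) = 45/442 + 284/458 = 45/442 + 284*(1/458) = 45/442 + 142/229 = 73069/101218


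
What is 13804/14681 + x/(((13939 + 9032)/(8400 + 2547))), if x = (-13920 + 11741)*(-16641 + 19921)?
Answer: -382878038262052/112412417 ≈ -3.4060e+6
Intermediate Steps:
x = -7147120 (x = -2179*3280 = -7147120)
13804/14681 + x/(((13939 + 9032)/(8400 + 2547))) = 13804/14681 - 7147120*(8400 + 2547)/(13939 + 9032) = 13804*(1/14681) - 7147120/(22971/10947) = 13804/14681 - 7147120/(22971*(1/10947)) = 13804/14681 - 7147120/7657/3649 = 13804/14681 - 7147120*3649/7657 = 13804/14681 - 26079840880/7657 = -382878038262052/112412417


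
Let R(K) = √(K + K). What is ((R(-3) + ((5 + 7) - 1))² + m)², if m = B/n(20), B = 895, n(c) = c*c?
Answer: 69380041/6400 + 103169*I*√6/20 ≈ 10841.0 + 12636.0*I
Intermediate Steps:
n(c) = c²
R(K) = √2*√K (R(K) = √(2*K) = √2*√K)
m = 179/80 (m = 895/(20²) = 895/400 = 895*(1/400) = 179/80 ≈ 2.2375)
((R(-3) + ((5 + 7) - 1))² + m)² = ((√2*√(-3) + ((5 + 7) - 1))² + 179/80)² = ((√2*(I*√3) + (12 - 1))² + 179/80)² = ((I*√6 + 11)² + 179/80)² = ((11 + I*√6)² + 179/80)² = (179/80 + (11 + I*√6)²)²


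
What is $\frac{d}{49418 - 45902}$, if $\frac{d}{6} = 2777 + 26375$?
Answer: $\frac{14576}{293} \approx 49.747$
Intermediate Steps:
$d = 174912$ ($d = 6 \left(2777 + 26375\right) = 6 \cdot 29152 = 174912$)
$\frac{d}{49418 - 45902} = \frac{174912}{49418 - 45902} = \frac{174912}{3516} = 174912 \cdot \frac{1}{3516} = \frac{14576}{293}$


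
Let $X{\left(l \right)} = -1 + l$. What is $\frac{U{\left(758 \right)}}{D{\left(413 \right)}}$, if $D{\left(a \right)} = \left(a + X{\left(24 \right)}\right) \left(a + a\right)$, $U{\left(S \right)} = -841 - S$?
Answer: $- \frac{1599}{360136} \approx -0.00444$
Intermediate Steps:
$D{\left(a \right)} = 2 a \left(23 + a\right)$ ($D{\left(a \right)} = \left(a + \left(-1 + 24\right)\right) \left(a + a\right) = \left(a + 23\right) 2 a = \left(23 + a\right) 2 a = 2 a \left(23 + a\right)$)
$\frac{U{\left(758 \right)}}{D{\left(413 \right)}} = \frac{-841 - 758}{2 \cdot 413 \left(23 + 413\right)} = \frac{-841 - 758}{2 \cdot 413 \cdot 436} = - \frac{1599}{360136}$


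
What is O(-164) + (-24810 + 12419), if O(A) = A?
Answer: -12555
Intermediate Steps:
O(-164) + (-24810 + 12419) = -164 + (-24810 + 12419) = -164 - 12391 = -12555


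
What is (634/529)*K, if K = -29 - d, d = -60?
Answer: 19654/529 ≈ 37.153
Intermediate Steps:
K = 31 (K = -29 - 1*(-60) = -29 + 60 = 31)
(634/529)*K = (634/529)*31 = 19654/529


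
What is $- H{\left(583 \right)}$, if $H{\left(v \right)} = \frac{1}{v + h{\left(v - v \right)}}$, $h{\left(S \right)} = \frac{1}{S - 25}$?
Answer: $- \frac{25}{14574} \approx -0.0017154$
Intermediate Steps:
$h{\left(S \right)} = \frac{1}{-25 + S}$
$H{\left(v \right)} = \frac{1}{- \frac{1}{25} + v}$ ($H{\left(v \right)} = \frac{1}{v + \frac{1}{-25 + \left(v - v\right)}} = \frac{1}{v + \frac{1}{-25 + 0}} = \frac{1}{v + \frac{1}{-25}} = \frac{1}{v - \frac{1}{25}} = \frac{1}{- \frac{1}{25} + v}$)
$- H{\left(583 \right)} = - \frac{25}{-1 + 25 \cdot 583} = - \frac{25}{-1 + 14575} = - \frac{25}{14574}$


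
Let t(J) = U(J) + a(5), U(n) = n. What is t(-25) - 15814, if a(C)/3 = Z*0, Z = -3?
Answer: -15839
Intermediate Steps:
a(C) = 0 (a(C) = 3*(-3*0) = 3*0 = 0)
t(J) = J (t(J) = J + 0 = J)
t(-25) - 15814 = -25 - 15814 = -15839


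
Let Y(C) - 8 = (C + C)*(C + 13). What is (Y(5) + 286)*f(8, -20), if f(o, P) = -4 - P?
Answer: 7584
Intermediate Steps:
Y(C) = 8 + 2*C*(13 + C) (Y(C) = 8 + (C + C)*(C + 13) = 8 + (2*C)*(13 + C) = 8 + 2*C*(13 + C))
(Y(5) + 286)*f(8, -20) = ((8 + 2*5**2 + 26*5) + 286)*(-4 - 1*(-20)) = ((8 + 2*25 + 130) + 286)*(-4 + 20) = ((8 + 50 + 130) + 286)*16 = (188 + 286)*16 = 474*16 = 7584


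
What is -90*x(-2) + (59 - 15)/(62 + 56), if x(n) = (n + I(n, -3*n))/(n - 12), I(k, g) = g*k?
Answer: -5288/59 ≈ -89.627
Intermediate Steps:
x(n) = (n - 3*n²)/(-12 + n) (x(n) = (n + (-3*n)*n)/(n - 12) = (n - 3*n²)/(-12 + n))
-90*x(-2) + (59 - 15)/(62 + 56) = -(-180)*(1 - 3*(-2))/(-12 - 2) + (59 - 15)/(62 + 56) = -(-180)*(1 + 6)/(-14) + 44/118 = -(-180)*(-1)*7/14 + 44*(1/118) = -90*1 + 22/59 = -90 + 22/59 = -5288/59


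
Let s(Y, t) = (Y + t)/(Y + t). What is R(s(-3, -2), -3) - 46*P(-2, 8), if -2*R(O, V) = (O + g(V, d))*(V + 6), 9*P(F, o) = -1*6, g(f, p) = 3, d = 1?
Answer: 74/3 ≈ 24.667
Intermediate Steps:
P(F, o) = -⅔ (P(F, o) = (-1*6)/9 = (⅑)*(-6) = -⅔)
s(Y, t) = 1
R(O, V) = -(3 + O)*(6 + V)/2 (R(O, V) = -(O + 3)*(V + 6)/2 = -(3 + O)*(6 + V)/2)
R(s(-3, -2), -3) - 46*P(-2, 8) = (-9 - 3*1 - 3/2*(-3) - ½*1*(-3)) - 46*(-⅔) = (-9 - 3 + 9/2 + 3/2) + 92/3 = -6 + 92/3 = 74/3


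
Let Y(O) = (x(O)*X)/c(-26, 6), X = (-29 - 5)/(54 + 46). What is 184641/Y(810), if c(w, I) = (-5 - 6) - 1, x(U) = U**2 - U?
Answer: 1230940/123777 ≈ 9.9448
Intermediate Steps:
X = -17/50 (X = -34/100 = -34*1/100 = -17/50 ≈ -0.34000)
c(w, I) = -12 (c(w, I) = -11 - 1 = -12)
Y(O) = 17*O*(-1 + O)/600 (Y(O) = ((O*(-1 + O))*(-17/50))/(-12) = -17*O*(-1 + O)/50*(-1/12) = 17*O*(-1 + O)/600)
184641/Y(810) = 184641/(((17/600)*810*(-1 + 810))) = 184641/(((17/600)*810*809)) = 184641/(371331/20) = 184641*(20/371331) = 1230940/123777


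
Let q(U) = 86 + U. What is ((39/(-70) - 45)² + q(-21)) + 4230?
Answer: 31215221/4900 ≈ 6370.5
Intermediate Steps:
((39/(-70) - 45)² + q(-21)) + 4230 = ((39/(-70) - 45)² + (86 - 21)) + 4230 = ((39*(-1/70) - 45)² + 65) + 4230 = ((-39/70 - 45)² + 65) + 4230 = ((-3189/70)² + 65) + 4230 = (10169721/4900 + 65) + 4230 = 10488221/4900 + 4230 = 31215221/4900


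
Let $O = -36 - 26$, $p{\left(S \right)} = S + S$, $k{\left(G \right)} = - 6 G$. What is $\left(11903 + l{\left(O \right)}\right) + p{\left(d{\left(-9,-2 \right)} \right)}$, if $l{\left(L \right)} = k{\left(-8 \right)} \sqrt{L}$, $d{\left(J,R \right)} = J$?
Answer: $11885 + 48 i \sqrt{62} \approx 11885.0 + 377.95 i$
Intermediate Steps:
$p{\left(S \right)} = 2 S$
$O = -62$ ($O = -36 - 26 = -62$)
$l{\left(L \right)} = 48 \sqrt{L}$ ($l{\left(L \right)} = \left(-6\right) \left(-8\right) \sqrt{L} = 48 \sqrt{L}$)
$\left(11903 + l{\left(O \right)}\right) + p{\left(d{\left(-9,-2 \right)} \right)} = \left(11903 + 48 \sqrt{-62}\right) + 2 \left(-9\right) = \left(11903 + 48 i \sqrt{62}\right) - 18 = 11885 + 48 i \sqrt{62}$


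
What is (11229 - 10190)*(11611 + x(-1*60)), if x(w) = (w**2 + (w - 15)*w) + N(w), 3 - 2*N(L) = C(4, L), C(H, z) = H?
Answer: 40958419/2 ≈ 2.0479e+7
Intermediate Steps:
N(L) = -1/2 (N(L) = 3/2 - 1/2*4 = 3/2 - 2 = -1/2)
x(w) = -1/2 + w**2 + w*(-15 + w) (x(w) = (w**2 + (w - 15)*w) - 1/2 = (w**2 + (-15 + w)*w) - 1/2 = (w**2 + w*(-15 + w)) - 1/2 = -1/2 + w**2 + w*(-15 + w))
(11229 - 10190)*(11611 + x(-1*60)) = (11229 - 10190)*(11611 + (-1/2 - (-15)*60 + 2*(-1*60)**2)) = 1039*(11611 + (-1/2 - 15*(-60) + 2*(-60)**2)) = 1039*(11611 + (-1/2 + 900 + 2*3600)) = 1039*(11611 + (-1/2 + 900 + 7200)) = 1039*(11611 + 16199/2) = 1039*(39421/2) = 40958419/2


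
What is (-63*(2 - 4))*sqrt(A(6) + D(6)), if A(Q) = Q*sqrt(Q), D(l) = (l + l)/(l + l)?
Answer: 126*sqrt(1 + 6*sqrt(6)) ≈ 499.20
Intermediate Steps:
D(l) = 1 (D(l) = (2*l)/((2*l)) = (2*l)*(1/(2*l)) = 1)
A(Q) = Q**(3/2)
(-63*(2 - 4))*sqrt(A(6) + D(6)) = (-63*(2 - 4))*sqrt(6**(3/2) + 1) = (-63*(-2))*sqrt(6*sqrt(6) + 1) = (-21*(-6))*sqrt(1 + 6*sqrt(6)) = 126*sqrt(1 + 6*sqrt(6))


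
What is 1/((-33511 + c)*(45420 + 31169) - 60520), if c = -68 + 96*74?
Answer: -1/2027754295 ≈ -4.9316e-10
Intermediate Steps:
c = 7036 (c = -68 + 7104 = 7036)
1/((-33511 + c)*(45420 + 31169) - 60520) = 1/((-33511 + 7036)*(45420 + 31169) - 60520) = 1/(-26475*76589 - 60520) = 1/(-2027693775 - 60520) = 1/(-2027754295) = -1/2027754295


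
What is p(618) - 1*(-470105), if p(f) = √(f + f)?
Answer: 470105 + 2*√309 ≈ 4.7014e+5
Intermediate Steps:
p(f) = √2*√f (p(f) = √(2*f) = √2*√f)
p(618) - 1*(-470105) = √2*√618 - 1*(-470105) = 2*√309 + 470105 = 470105 + 2*√309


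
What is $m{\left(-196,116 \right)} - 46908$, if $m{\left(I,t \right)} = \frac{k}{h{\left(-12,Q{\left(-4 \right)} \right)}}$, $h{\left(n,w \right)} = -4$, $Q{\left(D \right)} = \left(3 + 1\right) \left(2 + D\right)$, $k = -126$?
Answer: $- \frac{93753}{2} \approx -46877.0$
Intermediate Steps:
$Q{\left(D \right)} = 8 + 4 D$ ($Q{\left(D \right)} = 4 \left(2 + D\right) = 8 + 4 D$)
$m{\left(I,t \right)} = \frac{63}{2}$ ($m{\left(I,t \right)} = - \frac{126}{-4} = \left(-126\right) \left(- \frac{1}{4}\right) = \frac{63}{2}$)
$m{\left(-196,116 \right)} - 46908 = \frac{63}{2} - 46908 = - \frac{93753}{2}$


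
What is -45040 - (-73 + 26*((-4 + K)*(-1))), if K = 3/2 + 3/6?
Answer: -45019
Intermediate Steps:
K = 2 (K = 3*(1/2) + 3*(1/6) = 3/2 + 1/2 = 2)
-45040 - (-73 + 26*((-4 + K)*(-1))) = -45040 - (-73 + 26*((-4 + 2)*(-1))) = -45040 - (-73 + 26*(-2*(-1))) = -45040 - (-73 + 26*2) = -45040 - (-73 + 52) = -45040 - 1*(-21) = -45040 + 21 = -45019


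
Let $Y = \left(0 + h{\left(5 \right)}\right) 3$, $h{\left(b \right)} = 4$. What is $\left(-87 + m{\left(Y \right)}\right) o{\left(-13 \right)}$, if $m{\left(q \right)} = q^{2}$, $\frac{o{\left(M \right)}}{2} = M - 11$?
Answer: $-2736$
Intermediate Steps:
$o{\left(M \right)} = -22 + 2 M$ ($o{\left(M \right)} = 2 \left(M - 11\right) = 2 \left(-11 + M\right) = -22 + 2 M$)
$Y = 12$ ($Y = \left(0 + 4\right) 3 = 4 \cdot 3 = 12$)
$\left(-87 + m{\left(Y \right)}\right) o{\left(-13 \right)} = \left(-87 + 12^{2}\right) \left(-22 + 2 \left(-13\right)\right) = \left(-87 + 144\right) \left(-22 - 26\right) = 57 \left(-48\right) = -2736$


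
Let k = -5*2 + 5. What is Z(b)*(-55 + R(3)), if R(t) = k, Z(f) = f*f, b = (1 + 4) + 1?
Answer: -2160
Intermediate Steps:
k = -5 (k = -10 + 5 = -5)
b = 6 (b = 5 + 1 = 6)
Z(f) = f²
R(t) = -5
Z(b)*(-55 + R(3)) = 6²*(-55 - 5) = 36*(-60) = -2160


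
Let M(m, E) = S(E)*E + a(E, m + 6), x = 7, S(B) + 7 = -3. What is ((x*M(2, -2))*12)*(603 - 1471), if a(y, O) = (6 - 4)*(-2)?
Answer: -1166592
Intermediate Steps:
S(B) = -10 (S(B) = -7 - 3 = -10)
a(y, O) = -4 (a(y, O) = 2*(-2) = -4)
M(m, E) = -4 - 10*E (M(m, E) = -10*E - 4 = -4 - 10*E)
((x*M(2, -2))*12)*(603 - 1471) = ((7*(-4 - 10*(-2)))*12)*(603 - 1471) = ((7*(-4 + 20))*12)*(-868) = ((7*16)*12)*(-868) = (112*12)*(-868) = 1344*(-868) = -1166592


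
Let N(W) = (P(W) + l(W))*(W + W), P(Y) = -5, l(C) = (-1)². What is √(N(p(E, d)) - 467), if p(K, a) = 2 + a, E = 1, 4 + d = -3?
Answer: I*√427 ≈ 20.664*I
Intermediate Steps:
d = -7 (d = -4 - 3 = -7)
l(C) = 1
N(W) = -8*W (N(W) = (-5 + 1)*(W + W) = -8*W)
√(N(p(E, d)) - 467) = √(-8*(2 - 7) - 467) = √(-8*(-5) - 467) = √(40 - 467) = √(-427) = I*√427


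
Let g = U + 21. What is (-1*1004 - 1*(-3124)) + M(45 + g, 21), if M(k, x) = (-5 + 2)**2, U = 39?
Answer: 2129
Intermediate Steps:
g = 60 (g = 39 + 21 = 60)
M(k, x) = 9 (M(k, x) = (-3)**2 = 9)
(-1*1004 - 1*(-3124)) + M(45 + g, 21) = (-1*1004 - 1*(-3124)) + 9 = (-1004 + 3124) + 9 = 2120 + 9 = 2129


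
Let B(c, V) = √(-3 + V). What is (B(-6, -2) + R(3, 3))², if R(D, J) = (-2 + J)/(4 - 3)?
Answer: (1 + I*√5)² ≈ -4.0 + 4.4721*I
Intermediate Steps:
R(D, J) = -2 + J (R(D, J) = (-2 + J)/1 = (-2 + J)*1 = -2 + J)
(B(-6, -2) + R(3, 3))² = (√(-3 - 2) + (-2 + 3))² = (√(-5) + 1)² = (I*√5 + 1)² = (1 + I*√5)²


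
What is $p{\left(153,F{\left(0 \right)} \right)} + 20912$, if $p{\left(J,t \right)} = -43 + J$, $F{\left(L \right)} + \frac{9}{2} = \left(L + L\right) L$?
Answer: $21022$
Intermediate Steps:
$F{\left(L \right)} = - \frac{9}{2} + 2 L^{2}$ ($F{\left(L \right)} = - \frac{9}{2} + \left(L + L\right) L = - \frac{9}{2} + 2 L L = - \frac{9}{2} + 2 L^{2}$)
$p{\left(153,F{\left(0 \right)} \right)} + 20912 = \left(-43 + 153\right) + 20912 = 110 + 20912 = 21022$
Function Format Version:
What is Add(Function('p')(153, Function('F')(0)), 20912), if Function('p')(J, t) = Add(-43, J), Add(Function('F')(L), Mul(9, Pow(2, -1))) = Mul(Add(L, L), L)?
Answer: 21022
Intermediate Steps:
Function('F')(L) = Add(Rational(-9, 2), Mul(2, Pow(L, 2))) (Function('F')(L) = Add(Rational(-9, 2), Mul(Add(L, L), L)) = Add(Rational(-9, 2), Mul(Mul(2, L), L)) = Add(Rational(-9, 2), Mul(2, Pow(L, 2))))
Add(Function('p')(153, Function('F')(0)), 20912) = Add(Add(-43, 153), 20912) = Add(110, 20912) = 21022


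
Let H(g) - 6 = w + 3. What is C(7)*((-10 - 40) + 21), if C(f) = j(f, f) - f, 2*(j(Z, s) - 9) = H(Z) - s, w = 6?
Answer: -174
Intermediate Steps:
H(g) = 15 (H(g) = 6 + (6 + 3) = 6 + 9 = 15)
j(Z, s) = 33/2 - s/2 (j(Z, s) = 9 + (15 - s)/2 = 9 + (15/2 - s/2) = 33/2 - s/2)
C(f) = 33/2 - 3*f/2 (C(f) = (33/2 - f/2) - f = 33/2 - 3*f/2)
C(7)*((-10 - 40) + 21) = (33/2 - 3/2*7)*((-10 - 40) + 21) = (33/2 - 21/2)*(-50 + 21) = 6*(-29) = -174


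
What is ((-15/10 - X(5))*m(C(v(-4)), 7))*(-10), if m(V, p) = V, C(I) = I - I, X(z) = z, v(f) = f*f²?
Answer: 0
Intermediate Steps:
v(f) = f³
C(I) = 0
((-15/10 - X(5))*m(C(v(-4)), 7))*(-10) = ((-15/10 - 1*5)*0)*(-10) = ((-15*⅒ - 5)*0)*(-10) = ((-3/2 - 5)*0)*(-10) = -13/2*0*(-10) = 0*(-10) = 0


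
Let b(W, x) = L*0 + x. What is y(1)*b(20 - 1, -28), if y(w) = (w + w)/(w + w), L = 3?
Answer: -28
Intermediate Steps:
b(W, x) = x (b(W, x) = 3*0 + x = 0 + x = x)
y(w) = 1 (y(w) = (2*w)/((2*w)) = (2*w)*(1/(2*w)) = 1)
y(1)*b(20 - 1, -28) = 1*(-28) = -28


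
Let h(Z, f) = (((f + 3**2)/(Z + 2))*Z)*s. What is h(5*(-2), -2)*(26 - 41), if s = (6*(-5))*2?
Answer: 7875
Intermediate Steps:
s = -60 (s = -30*2 = -60)
h(Z, f) = -60*Z*(9 + f)/(2 + Z) (h(Z, f) = (((f + 3**2)/(Z + 2))*Z)*(-60) = (((f + 9)/(2 + Z))*Z)*(-60) = (((9 + f)/(2 + Z))*Z)*(-60) = (Z*(9 + f)/(2 + Z))*(-60) = -60*Z*(9 + f)/(2 + Z))
h(5*(-2), -2)*(26 - 41) = (-60*5*(-2)*(9 - 2)/(2 + 5*(-2)))*(26 - 41) = -60*(-10)*7/(2 - 10)*(-15) = -60*(-10)*7/(-8)*(-15) = -60*(-10)*(-1/8)*7*(-15) = -525*(-15) = 7875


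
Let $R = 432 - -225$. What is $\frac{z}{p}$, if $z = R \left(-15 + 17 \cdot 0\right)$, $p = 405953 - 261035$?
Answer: $- \frac{1095}{16102} \approx -0.068004$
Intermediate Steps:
$p = 144918$
$R = 657$ ($R = 432 + 225 = 657$)
$z = -9855$ ($z = 657 \left(-15 + 17 \cdot 0\right) = 657 \left(-15 + 0\right) = 657 \left(-15\right) = -9855$)
$\frac{z}{p} = - \frac{9855}{144918} = \left(-9855\right) \frac{1}{144918} = - \frac{1095}{16102}$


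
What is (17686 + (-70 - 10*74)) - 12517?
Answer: 4359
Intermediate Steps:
(17686 + (-70 - 10*74)) - 12517 = (17686 + (-70 - 740)) - 12517 = (17686 - 810) - 12517 = 16876 - 12517 = 4359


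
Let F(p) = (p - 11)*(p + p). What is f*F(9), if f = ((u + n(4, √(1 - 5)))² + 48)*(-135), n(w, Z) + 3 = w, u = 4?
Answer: 354780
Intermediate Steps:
n(w, Z) = -3 + w
f = -9855 (f = ((4 + (-3 + 4))² + 48)*(-135) = ((4 + 1)² + 48)*(-135) = (5² + 48)*(-135) = (25 + 48)*(-135) = 73*(-135) = -9855)
F(p) = 2*p*(-11 + p) (F(p) = (-11 + p)*(2*p) = 2*p*(-11 + p))
f*F(9) = -19710*9*(-11 + 9) = -19710*9*(-2) = -9855*(-36) = 354780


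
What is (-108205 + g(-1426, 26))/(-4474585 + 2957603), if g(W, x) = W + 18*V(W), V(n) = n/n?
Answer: 109613/1516982 ≈ 0.072257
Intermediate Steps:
V(n) = 1
g(W, x) = 18 + W (g(W, x) = W + 18*1 = W + 18 = 18 + W)
(-108205 + g(-1426, 26))/(-4474585 + 2957603) = (-108205 + (18 - 1426))/(-4474585 + 2957603) = (-108205 - 1408)/(-1516982) = -109613*(-1/1516982) = 109613/1516982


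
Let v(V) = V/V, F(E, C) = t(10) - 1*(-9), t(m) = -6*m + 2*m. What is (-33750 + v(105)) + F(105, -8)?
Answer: -33780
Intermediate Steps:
t(m) = -4*m
F(E, C) = -31 (F(E, C) = -4*10 - 1*(-9) = -40 + 9 = -31)
v(V) = 1
(-33750 + v(105)) + F(105, -8) = (-33750 + 1) - 31 = -33749 - 31 = -33780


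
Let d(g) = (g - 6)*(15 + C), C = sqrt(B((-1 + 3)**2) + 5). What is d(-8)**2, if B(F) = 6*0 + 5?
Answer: 46060 + 5880*sqrt(10) ≈ 64654.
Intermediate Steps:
B(F) = 5 (B(F) = 0 + 5 = 5)
C = sqrt(10) (C = sqrt(5 + 5) = sqrt(10) ≈ 3.1623)
d(g) = (-6 + g)*(15 + sqrt(10)) (d(g) = (g - 6)*(15 + sqrt(10)) = (-6 + g)*(15 + sqrt(10)))
d(-8)**2 = (-90 - 6*sqrt(10) + 15*(-8) - 8*sqrt(10))**2 = (-90 - 6*sqrt(10) - 120 - 8*sqrt(10))**2 = (-210 - 14*sqrt(10))**2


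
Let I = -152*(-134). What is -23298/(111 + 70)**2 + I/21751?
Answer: 160521250/712584511 ≈ 0.22527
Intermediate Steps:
I = 20368
-23298/(111 + 70)**2 + I/21751 = -23298/(111 + 70)**2 + 20368/21751 = -23298/(181**2) + 20368*(1/21751) = -23298/32761 + 20368/21751 = 160521250/712584511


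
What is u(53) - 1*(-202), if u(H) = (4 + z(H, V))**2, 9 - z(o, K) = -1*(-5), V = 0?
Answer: 266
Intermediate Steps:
z(o, K) = 4 (z(o, K) = 9 - (-1)*(-5) = 9 - 1*5 = 9 - 5 = 4)
u(H) = 64 (u(H) = (4 + 4)**2 = 8**2 = 64)
u(53) - 1*(-202) = 64 - 1*(-202) = 64 + 202 = 266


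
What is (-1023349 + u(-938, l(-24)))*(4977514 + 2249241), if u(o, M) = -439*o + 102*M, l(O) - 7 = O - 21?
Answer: -4447655777465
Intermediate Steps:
l(O) = -14 + O (l(O) = 7 + (O - 21) = 7 + (-21 + O) = -14 + O)
(-1023349 + u(-938, l(-24)))*(4977514 + 2249241) = (-1023349 + (-439*(-938) + 102*(-14 - 24)))*(4977514 + 2249241) = (-1023349 + (411782 + 102*(-38)))*7226755 = (-1023349 + (411782 - 3876))*7226755 = (-1023349 + 407906)*7226755 = -615443*7226755 = -4447655777465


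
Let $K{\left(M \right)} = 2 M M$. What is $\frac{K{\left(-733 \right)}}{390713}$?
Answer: $\frac{1074578}{390713} \approx 2.7503$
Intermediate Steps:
$K{\left(M \right)} = 2 M^{2}$
$\frac{K{\left(-733 \right)}}{390713} = \frac{2 \left(-733\right)^{2}}{390713} = 2 \cdot 537289 \cdot \frac{1}{390713} = 1074578 \cdot \frac{1}{390713} = \frac{1074578}{390713}$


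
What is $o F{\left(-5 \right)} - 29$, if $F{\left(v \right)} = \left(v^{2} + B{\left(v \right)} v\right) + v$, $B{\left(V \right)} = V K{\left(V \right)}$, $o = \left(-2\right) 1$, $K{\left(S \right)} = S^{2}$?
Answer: $-1319$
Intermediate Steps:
$o = -2$
$B{\left(V \right)} = V^{3}$ ($B{\left(V \right)} = V V^{2} = V^{3}$)
$F{\left(v \right)} = v + v^{2} + v^{4}$ ($F{\left(v \right)} = \left(v^{2} + v^{3} v\right) + v = \left(v^{2} + v^{4}\right) + v = v + v^{2} + v^{4}$)
$o F{\left(-5 \right)} - 29 = - 2 \left(- 5 \left(1 - 5 + \left(-5\right)^{3}\right)\right) - 29 = - 2 \left(- 5 \left(1 - 5 - 125\right)\right) - 29 = - 2 \left(\left(-5\right) \left(-129\right)\right) - 29 = \left(-2\right) 645 - 29 = -1290 - 29 = -1319$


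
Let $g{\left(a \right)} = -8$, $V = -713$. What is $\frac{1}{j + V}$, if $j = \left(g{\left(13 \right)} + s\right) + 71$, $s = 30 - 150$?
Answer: $- \frac{1}{770} \approx -0.0012987$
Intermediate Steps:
$s = -120$
$j = -57$ ($j = \left(-8 - 120\right) + 71 = -128 + 71 = -57$)
$\frac{1}{j + V} = \frac{1}{-57 - 713} = \frac{1}{-770} = - \frac{1}{770}$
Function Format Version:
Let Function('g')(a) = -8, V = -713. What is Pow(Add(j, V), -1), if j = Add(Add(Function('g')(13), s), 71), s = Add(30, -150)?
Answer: Rational(-1, 770) ≈ -0.0012987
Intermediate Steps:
s = -120
j = -57 (j = Add(Add(-8, -120), 71) = Add(-128, 71) = -57)
Pow(Add(j, V), -1) = Pow(Add(-57, -713), -1) = Pow(-770, -1) = Rational(-1, 770)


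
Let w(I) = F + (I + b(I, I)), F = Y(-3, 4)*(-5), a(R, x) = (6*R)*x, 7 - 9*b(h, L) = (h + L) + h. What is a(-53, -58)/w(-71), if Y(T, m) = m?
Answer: -165996/599 ≈ -277.12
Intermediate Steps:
b(h, L) = 7/9 - 2*h/9 - L/9 (b(h, L) = 7/9 - ((h + L) + h)/9 = 7/9 - ((L + h) + h)/9 = 7/9 - (L + 2*h)/9 = 7/9 + (-2*h/9 - L/9) = 7/9 - 2*h/9 - L/9)
a(R, x) = 6*R*x
F = -20 (F = 4*(-5) = -20)
w(I) = -173/9 + 2*I/3 (w(I) = -20 + (I + (7/9 - 2*I/9 - I/9)) = -20 + (I + (7/9 - I/3)) = -20 + (7/9 + 2*I/3) = -173/9 + 2*I/3)
a(-53, -58)/w(-71) = (6*(-53)*(-58))/(-173/9 + (2/3)*(-71)) = 18444/(-173/9 - 142/3) = 18444/(-599/9) = 18444*(-9/599) = -165996/599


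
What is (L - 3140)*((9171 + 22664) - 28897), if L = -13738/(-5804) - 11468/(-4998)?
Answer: -33401801788849/3626049 ≈ -9.2116e+6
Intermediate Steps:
L = 33805699/7252098 (L = -13738*(-1/5804) - 11468*(-1/4998) = 6869/2902 + 5734/2499 = 33805699/7252098 ≈ 4.6615)
(L - 3140)*((9171 + 22664) - 28897) = (33805699/7252098 - 3140)*((9171 + 22664) - 28897) = -22737782021*(31835 - 28897)/7252098 = -22737782021/7252098*2938 = -33401801788849/3626049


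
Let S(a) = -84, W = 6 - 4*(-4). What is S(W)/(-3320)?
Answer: 21/830 ≈ 0.025301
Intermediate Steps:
W = 22 (W = 6 + 16 = 22)
S(W)/(-3320) = -84/(-3320) = -84*(-1/3320) = 21/830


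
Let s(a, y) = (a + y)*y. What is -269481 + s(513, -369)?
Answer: -322617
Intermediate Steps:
s(a, y) = y*(a + y)
-269481 + s(513, -369) = -269481 - 369*(513 - 369) = -269481 - 369*144 = -269481 - 53136 = -322617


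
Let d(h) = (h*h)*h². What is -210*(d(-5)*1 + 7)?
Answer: -132720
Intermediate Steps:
d(h) = h⁴ (d(h) = h²*h² = h⁴)
-210*(d(-5)*1 + 7) = -210*((-5)⁴*1 + 7) = -210*(625*1 + 7) = -210*(625 + 7) = -210*632 = -132720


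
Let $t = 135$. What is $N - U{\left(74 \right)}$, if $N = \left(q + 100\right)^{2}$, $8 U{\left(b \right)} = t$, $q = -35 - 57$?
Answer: $\frac{377}{8} \approx 47.125$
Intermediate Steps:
$q = -92$ ($q = -35 - 57 = -92$)
$U{\left(b \right)} = \frac{135}{8}$ ($U{\left(b \right)} = \frac{1}{8} \cdot 135 = \frac{135}{8}$)
$N = 64$ ($N = \left(-92 + 100\right)^{2} = 8^{2} = 64$)
$N - U{\left(74 \right)} = 64 - \frac{135}{8} = \frac{377}{8}$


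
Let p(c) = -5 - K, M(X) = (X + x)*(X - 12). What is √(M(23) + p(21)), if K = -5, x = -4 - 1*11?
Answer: 2*√22 ≈ 9.3808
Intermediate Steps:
x = -15 (x = -4 - 11 = -15)
M(X) = (-15 + X)*(-12 + X) (M(X) = (X - 15)*(X - 12) = (-15 + X)*(-12 + X))
p(c) = 0 (p(c) = -5 - 1*(-5) = -5 + 5 = 0)
√(M(23) + p(21)) = √((180 + 23² - 27*23) + 0) = √((180 + 529 - 621) + 0) = √(88 + 0) = √88 = 2*√22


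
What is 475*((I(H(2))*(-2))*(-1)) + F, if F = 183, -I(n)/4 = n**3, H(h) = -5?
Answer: 475183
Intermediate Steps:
I(n) = -4*n**3
475*((I(H(2))*(-2))*(-1)) + F = 475*((-4*(-5)**3*(-2))*(-1)) + 183 = 475*((-4*(-125)*(-2))*(-1)) + 183 = 475*((500*(-2))*(-1)) + 183 = 475*(-1000*(-1)) + 183 = 475*1000 + 183 = 475000 + 183 = 475183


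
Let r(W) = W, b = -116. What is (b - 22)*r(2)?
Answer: -276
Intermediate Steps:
(b - 22)*r(2) = (-116 - 22)*2 = -138*2 = -276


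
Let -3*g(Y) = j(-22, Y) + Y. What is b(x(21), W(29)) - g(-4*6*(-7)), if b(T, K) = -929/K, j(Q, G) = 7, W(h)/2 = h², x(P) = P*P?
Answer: 291563/5046 ≈ 57.781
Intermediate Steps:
x(P) = P²
W(h) = 2*h²
g(Y) = -7/3 - Y/3 (g(Y) = -(7 + Y)/3 = -7/3 - Y/3)
b(x(21), W(29)) - g(-4*6*(-7)) = -929/(2*29²) - (-7/3 - (-4*6)*(-7)/3) = -929/(2*841) - (-7/3 - (-8)*(-7)) = -929/1682 - (-7/3 - ⅓*168) = -929*1/1682 - (-7/3 - 56) = -929/1682 - 1*(-175/3) = -929/1682 + 175/3 = 291563/5046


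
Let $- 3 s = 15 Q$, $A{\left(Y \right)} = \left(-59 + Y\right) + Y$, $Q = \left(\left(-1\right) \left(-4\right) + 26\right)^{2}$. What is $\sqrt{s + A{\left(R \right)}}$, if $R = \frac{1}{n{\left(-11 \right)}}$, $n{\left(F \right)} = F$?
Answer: $\frac{i \sqrt{551661}}{11} \approx 67.522 i$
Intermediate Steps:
$R = - \frac{1}{11}$ ($R = \frac{1}{-11} = - \frac{1}{11} \approx -0.090909$)
$Q = 900$ ($Q = \left(4 + 26\right)^{2} = 30^{2} = 900$)
$A{\left(Y \right)} = -59 + 2 Y$
$s = -4500$ ($s = - \frac{15 \cdot 900}{3} = \left(- \frac{1}{3}\right) 13500 = -4500$)
$\sqrt{s + A{\left(R \right)}} = \sqrt{-4500 + \left(-59 + 2 \left(- \frac{1}{11}\right)\right)} = \sqrt{-4500 - \frac{651}{11}} = \sqrt{- \frac{50151}{11}} = \frac{i \sqrt{551661}}{11}$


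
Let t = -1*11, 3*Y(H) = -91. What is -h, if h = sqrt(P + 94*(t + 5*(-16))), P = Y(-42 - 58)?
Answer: -I*sqrt(77259)/3 ≈ -92.652*I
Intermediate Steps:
Y(H) = -91/3 (Y(H) = (1/3)*(-91) = -91/3)
P = -91/3 ≈ -30.333
t = -11
h = I*sqrt(77259)/3 (h = sqrt(-91/3 + 94*(-11 + 5*(-16))) = sqrt(-91/3 + 94*(-11 - 80)) = sqrt(-91/3 + 94*(-91)) = sqrt(-91/3 - 8554) = sqrt(-25753/3) = I*sqrt(77259)/3 ≈ 92.652*I)
-h = -I*sqrt(77259)/3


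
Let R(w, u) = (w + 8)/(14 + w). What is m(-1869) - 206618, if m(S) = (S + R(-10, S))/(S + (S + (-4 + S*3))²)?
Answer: -23119947160055/111897062 ≈ -2.0662e+5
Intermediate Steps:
R(w, u) = (8 + w)/(14 + w)
m(S) = (-½ + S)/(S + (-4 + 4*S)²) (m(S) = (S + (8 - 10)/(14 - 10))/(S + (S + (-4 + S*3))²) = (S - 2/4)/(S + (S + (-4 + 3*S))²) = (S + (¼)*(-2))/(S + (-4 + 4*S)²) = (S - ½)/(S + (-4 + 4*S)²) = (-½ + S)/(S + (-4 + 4*S)²))
m(-1869) - 206618 = (-½ - 1869)/(-1869 + 16*(-1 - 1869)²) - 206618 = -3739/2/(-1869 + 16*(-1870)²) - 206618 = -3739/2/(-1869 + 16*3496900) - 206618 = -3739/2/(-1869 + 55950400) - 206618 = -3739/2/55948531 - 206618 = (1/55948531)*(-3739/2) - 206618 = -3739/111897062 - 206618 = -23119947160055/111897062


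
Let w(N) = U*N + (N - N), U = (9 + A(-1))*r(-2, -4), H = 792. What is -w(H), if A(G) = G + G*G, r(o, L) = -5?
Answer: 35640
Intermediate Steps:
A(G) = G + G²
U = -45 (U = (9 - (1 - 1))*(-5) = (9 - 1*0)*(-5) = (9 + 0)*(-5) = 9*(-5) = -45)
w(N) = -45*N (w(N) = -45*N + (N - N) = -45*N + 0 = -45*N)
-w(H) = -(-45)*792 = -1*(-35640) = 35640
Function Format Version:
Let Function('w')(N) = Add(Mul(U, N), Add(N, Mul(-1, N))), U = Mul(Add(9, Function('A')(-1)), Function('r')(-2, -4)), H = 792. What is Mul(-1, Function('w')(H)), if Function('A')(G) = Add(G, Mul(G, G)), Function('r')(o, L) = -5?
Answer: 35640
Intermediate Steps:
Function('A')(G) = Add(G, Pow(G, 2))
U = -45 (U = Mul(Add(9, Mul(-1, Add(1, -1))), -5) = Mul(Add(9, Mul(-1, 0)), -5) = Mul(Add(9, 0), -5) = Mul(9, -5) = -45)
Function('w')(N) = Mul(-45, N) (Function('w')(N) = Add(Mul(-45, N), Add(N, Mul(-1, N))) = Add(Mul(-45, N), 0) = Mul(-45, N))
Mul(-1, Function('w')(H)) = Mul(-1, Mul(-45, 792)) = Mul(-1, -35640) = 35640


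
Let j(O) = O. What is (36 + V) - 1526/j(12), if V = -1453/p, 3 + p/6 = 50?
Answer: -4527/47 ≈ -96.319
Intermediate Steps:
p = 282 (p = -18 + 6*50 = -18 + 300 = 282)
V = -1453/282 ≈ -5.1525
(36 + V) - 1526/j(12) = (36 - 1453/282) - 1526/12 = 8699/282 - 1526*1/12 = 8699/282 - 763/6 = -4527/47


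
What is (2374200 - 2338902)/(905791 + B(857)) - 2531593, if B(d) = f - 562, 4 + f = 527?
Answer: -1146497693819/452876 ≈ -2.5316e+6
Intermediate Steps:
f = 523 (f = -4 + 527 = 523)
B(d) = -39 (B(d) = 523 - 562 = -39)
(2374200 - 2338902)/(905791 + B(857)) - 2531593 = (2374200 - 2338902)/(905791 - 39) - 2531593 = 35298/905752 - 2531593 = 35298*(1/905752) - 2531593 = 17649/452876 - 2531593 = -1146497693819/452876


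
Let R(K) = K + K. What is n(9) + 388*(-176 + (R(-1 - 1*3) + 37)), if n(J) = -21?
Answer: -57057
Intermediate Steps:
R(K) = 2*K
n(9) + 388*(-176 + (R(-1 - 1*3) + 37)) = -21 + 388*(-176 + (2*(-1 - 1*3) + 37)) = -21 + 388*(-176 + (2*(-1 - 3) + 37)) = -21 + 388*(-176 + (2*(-4) + 37)) = -21 + 388*(-176 + (-8 + 37)) = -21 + 388*(-176 + 29) = -21 + 388*(-147) = -21 - 57036 = -57057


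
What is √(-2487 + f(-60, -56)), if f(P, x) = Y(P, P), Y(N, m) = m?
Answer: 3*I*√283 ≈ 50.468*I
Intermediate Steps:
f(P, x) = P
√(-2487 + f(-60, -56)) = √(-2487 - 60) = √(-2547) = 3*I*√283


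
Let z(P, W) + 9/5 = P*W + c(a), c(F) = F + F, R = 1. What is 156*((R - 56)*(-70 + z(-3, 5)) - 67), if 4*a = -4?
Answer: 751452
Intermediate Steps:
a = -1 (a = (¼)*(-4) = -1)
c(F) = 2*F
z(P, W) = -19/5 + P*W (z(P, W) = -9/5 + (P*W + 2*(-1)) = -9/5 + (P*W - 2) = -9/5 + (-2 + P*W) = -19/5 + P*W)
156*((R - 56)*(-70 + z(-3, 5)) - 67) = 156*((1 - 56)*(-70 + (-19/5 - 3*5)) - 67) = 156*(-55*(-70 + (-19/5 - 15)) - 67) = 156*(-55*(-70 - 94/5) - 67) = 156*(-55*(-444/5) - 67) = 156*(4884 - 67) = 156*4817 = 751452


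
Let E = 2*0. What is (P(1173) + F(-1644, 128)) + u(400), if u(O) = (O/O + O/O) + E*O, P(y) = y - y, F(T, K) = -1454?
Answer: -1452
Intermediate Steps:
E = 0
P(y) = 0
u(O) = 2 (u(O) = (O/O + O/O) + 0*O = (1 + 1) + 0 = 2 + 0 = 2)
(P(1173) + F(-1644, 128)) + u(400) = (0 - 1454) + 2 = -1454 + 2 = -1452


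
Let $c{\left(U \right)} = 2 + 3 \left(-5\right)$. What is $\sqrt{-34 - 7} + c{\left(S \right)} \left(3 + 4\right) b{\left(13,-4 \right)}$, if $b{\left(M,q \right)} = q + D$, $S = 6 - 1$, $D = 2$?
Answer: $182 + i \sqrt{41} \approx 182.0 + 6.4031 i$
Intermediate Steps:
$S = 5$ ($S = 6 - 1 = 5$)
$c{\left(U \right)} = -13$ ($c{\left(U \right)} = 2 - 15 = -13$)
$b{\left(M,q \right)} = 2 + q$ ($b{\left(M,q \right)} = q + 2 = 2 + q$)
$\sqrt{-34 - 7} + c{\left(S \right)} \left(3 + 4\right) b{\left(13,-4 \right)} = \sqrt{-34 - 7} + - 13 \left(3 + 4\right) \left(2 - 4\right) = \sqrt{-41} + \left(-13\right) 7 \left(-2\right) = i \sqrt{41} - -182 = i \sqrt{41} + 182 = 182 + i \sqrt{41}$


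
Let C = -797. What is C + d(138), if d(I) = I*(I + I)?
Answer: 37291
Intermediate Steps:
d(I) = 2*I² (d(I) = I*(2*I) = 2*I²)
C + d(138) = -797 + 2*138² = -797 + 2*19044 = -797 + 38088 = 37291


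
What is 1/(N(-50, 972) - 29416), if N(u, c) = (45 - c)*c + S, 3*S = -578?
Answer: -3/2791958 ≈ -1.0745e-6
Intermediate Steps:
S = -578/3 (S = (⅓)*(-578) = -578/3 ≈ -192.67)
N(u, c) = -578/3 + c*(45 - c) (N(u, c) = (45 - c)*c - 578/3 = c*(45 - c) - 578/3 = -578/3 + c*(45 - c))
1/(N(-50, 972) - 29416) = 1/((-578/3 - 1*972² + 45*972) - 29416) = 1/((-578/3 - 1*944784 + 43740) - 29416) = 1/((-578/3 - 944784 + 43740) - 29416) = 1/(-2703710/3 - 29416) = 1/(-2791958/3) = -3/2791958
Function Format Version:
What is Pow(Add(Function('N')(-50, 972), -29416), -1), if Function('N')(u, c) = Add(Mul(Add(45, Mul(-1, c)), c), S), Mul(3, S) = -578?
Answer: Rational(-3, 2791958) ≈ -1.0745e-6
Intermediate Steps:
S = Rational(-578, 3) (S = Mul(Rational(1, 3), -578) = Rational(-578, 3) ≈ -192.67)
Function('N')(u, c) = Add(Rational(-578, 3), Mul(c, Add(45, Mul(-1, c)))) (Function('N')(u, c) = Add(Mul(Add(45, Mul(-1, c)), c), Rational(-578, 3)) = Add(Mul(c, Add(45, Mul(-1, c))), Rational(-578, 3)) = Add(Rational(-578, 3), Mul(c, Add(45, Mul(-1, c)))))
Pow(Add(Function('N')(-50, 972), -29416), -1) = Pow(Add(Add(Rational(-578, 3), Mul(-1, Pow(972, 2)), Mul(45, 972)), -29416), -1) = Pow(Add(Add(Rational(-578, 3), Mul(-1, 944784), 43740), -29416), -1) = Pow(Add(Add(Rational(-578, 3), -944784, 43740), -29416), -1) = Pow(Add(Rational(-2703710, 3), -29416), -1) = Pow(Rational(-2791958, 3), -1) = Rational(-3, 2791958)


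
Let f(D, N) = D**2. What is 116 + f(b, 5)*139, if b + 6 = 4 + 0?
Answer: 672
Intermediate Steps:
b = -2 (b = -6 + (4 + 0) = -6 + 4 = -2)
116 + f(b, 5)*139 = 116 + (-2)**2*139 = 116 + 4*139 = 116 + 556 = 672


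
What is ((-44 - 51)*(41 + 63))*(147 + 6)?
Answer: -1511640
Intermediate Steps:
((-44 - 51)*(41 + 63))*(147 + 6) = -95*104*153 = -9880*153 = -1511640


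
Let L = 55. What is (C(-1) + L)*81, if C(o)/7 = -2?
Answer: 3321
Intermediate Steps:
C(o) = -14 (C(o) = 7*(-2) = -14)
(C(-1) + L)*81 = (-14 + 55)*81 = 41*81 = 3321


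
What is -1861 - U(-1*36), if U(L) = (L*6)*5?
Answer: -781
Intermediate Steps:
U(L) = 30*L (U(L) = (6*L)*5 = 30*L)
-1861 - U(-1*36) = -1861 - 30*(-1*36) = -1861 - 30*(-36) = -1861 - 1*(-1080) = -1861 + 1080 = -781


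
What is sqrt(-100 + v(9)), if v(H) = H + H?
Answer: I*sqrt(82) ≈ 9.0554*I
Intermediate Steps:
v(H) = 2*H
sqrt(-100 + v(9)) = sqrt(-100 + 2*9) = sqrt(-100 + 18) = sqrt(-82) = I*sqrt(82)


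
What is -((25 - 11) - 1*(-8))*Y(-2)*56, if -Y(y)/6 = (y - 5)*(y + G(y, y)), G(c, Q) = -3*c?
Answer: -206976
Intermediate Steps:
Y(y) = 12*y*(-5 + y) (Y(y) = -6*(y - 5)*(y - 3*y) = -6*(-5 + y)*(-2*y) = -(-12)*y*(-5 + y) = 12*y*(-5 + y))
-((25 - 11) - 1*(-8))*Y(-2)*56 = -((25 - 11) - 1*(-8))*(12*(-2)*(-5 - 2))*56 = -(14 + 8)*(12*(-2)*(-7))*56 = -22*168*56 = -3696*56 = -1*206976 = -206976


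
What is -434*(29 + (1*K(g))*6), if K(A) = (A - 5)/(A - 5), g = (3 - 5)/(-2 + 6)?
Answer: -15190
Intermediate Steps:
g = -1/2 (g = -2/4 = -2*1/4 = -1/2 ≈ -0.50000)
K(A) = 1 (K(A) = (-5 + A)/(-5 + A) = 1)
-434*(29 + (1*K(g))*6) = -434*(29 + (1*1)*6) = -434*(29 + 1*6) = -434*(29 + 6) = -434*35 = -15190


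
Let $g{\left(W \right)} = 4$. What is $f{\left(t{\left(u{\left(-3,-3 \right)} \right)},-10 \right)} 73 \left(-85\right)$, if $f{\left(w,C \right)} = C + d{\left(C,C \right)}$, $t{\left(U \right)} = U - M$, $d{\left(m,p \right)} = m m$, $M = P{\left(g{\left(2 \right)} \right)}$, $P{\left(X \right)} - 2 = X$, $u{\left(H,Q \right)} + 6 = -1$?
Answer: $-558450$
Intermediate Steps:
$u{\left(H,Q \right)} = -7$ ($u{\left(H,Q \right)} = -6 - 1 = -7$)
$P{\left(X \right)} = 2 + X$
$M = 6$ ($M = 2 + 4 = 6$)
$d{\left(m,p \right)} = m^{2}$
$t{\left(U \right)} = -6 + U$ ($t{\left(U \right)} = U - 6 = -6 + U$)
$f{\left(w,C \right)} = C + C^{2}$
$f{\left(t{\left(u{\left(-3,-3 \right)} \right)},-10 \right)} 73 \left(-85\right) = - 10 \left(1 - 10\right) 73 \left(-85\right) = \left(-10\right) \left(-9\right) 73 \left(-85\right) = 90 \cdot 73 \left(-85\right) = 6570 \left(-85\right) = -558450$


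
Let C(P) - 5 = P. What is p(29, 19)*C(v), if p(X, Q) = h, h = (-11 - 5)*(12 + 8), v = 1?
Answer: -1920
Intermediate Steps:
C(P) = 5 + P
h = -320 (h = -16*20 = -320)
p(X, Q) = -320
p(29, 19)*C(v) = -320*(5 + 1) = -320*6 = -1920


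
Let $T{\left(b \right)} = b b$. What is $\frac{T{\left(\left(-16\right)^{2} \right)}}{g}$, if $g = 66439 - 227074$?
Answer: $- \frac{65536}{160635} \approx -0.40798$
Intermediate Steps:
$g = -160635$
$T{\left(b \right)} = b^{2}$
$\frac{T{\left(\left(-16\right)^{2} \right)}}{g} = \frac{\left(\left(-16\right)^{2}\right)^{2}}{-160635} = 256^{2} \left(- \frac{1}{160635}\right) = 65536 \left(- \frac{1}{160635}\right) = - \frac{65536}{160635}$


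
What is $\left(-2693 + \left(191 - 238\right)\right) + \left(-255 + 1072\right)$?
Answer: $-1923$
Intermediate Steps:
$\left(-2693 + \left(191 - 238\right)\right) + \left(-255 + 1072\right) = \left(-2693 - 47\right) + 817 = -2740 + 817 = -1923$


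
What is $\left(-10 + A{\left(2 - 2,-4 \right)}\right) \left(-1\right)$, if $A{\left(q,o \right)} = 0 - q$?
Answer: $10$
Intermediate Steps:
$A{\left(q,o \right)} = - q$
$\left(-10 + A{\left(2 - 2,-4 \right)}\right) \left(-1\right) = \left(-10 - \left(2 - 2\right)\right) \left(-1\right) = \left(-10 - 0\right) \left(-1\right) = \left(-10 + 0\right) \left(-1\right) = \left(-10\right) \left(-1\right) = 10$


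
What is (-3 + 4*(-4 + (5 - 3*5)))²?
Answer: 3481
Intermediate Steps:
(-3 + 4*(-4 + (5 - 3*5)))² = (-3 + 4*(-4 + (5 - 15)))² = (-3 + 4*(-4 - 10))² = (-3 + 4*(-14))² = (-3 - 56)² = (-59)² = 3481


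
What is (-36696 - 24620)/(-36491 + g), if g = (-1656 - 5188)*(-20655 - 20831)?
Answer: -61316/283893693 ≈ -0.00021598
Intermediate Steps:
g = 283930184 (g = -6844*(-41486) = 283930184)
(-36696 - 24620)/(-36491 + g) = (-36696 - 24620)/(-36491 + 283930184) = -61316/283893693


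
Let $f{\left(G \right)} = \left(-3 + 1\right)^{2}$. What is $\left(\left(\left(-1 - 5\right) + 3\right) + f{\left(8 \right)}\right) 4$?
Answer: $4$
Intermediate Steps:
$f{\left(G \right)} = 4$ ($f{\left(G \right)} = \left(-2\right)^{2} = 4$)
$\left(\left(\left(-1 - 5\right) + 3\right) + f{\left(8 \right)}\right) 4 = \left(\left(\left(-1 - 5\right) + 3\right) + 4\right) 4 = \left(\left(-6 + 3\right) + 4\right) 4 = \left(-3 + 4\right) 4 = 1 \cdot 4 = 4$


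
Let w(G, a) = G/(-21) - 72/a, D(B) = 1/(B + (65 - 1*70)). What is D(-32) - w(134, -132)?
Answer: 49645/8547 ≈ 5.8085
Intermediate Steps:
D(B) = 1/(-5 + B) (D(B) = 1/(B + (65 - 70)) = 1/(B - 5) = 1/(-5 + B))
w(G, a) = -72/a - G/21 (w(G, a) = G*(-1/21) - 72/a = -G/21 - 72/a = -72/a - G/21)
D(-32) - w(134, -132) = 1/(-5 - 32) - (-72/(-132) - 1/21*134) = 1/(-37) - (-72*(-1/132) - 134/21) = -1/37 - (6/11 - 134/21) = -1/37 - 1*(-1348/231) = -1/37 + 1348/231 = 49645/8547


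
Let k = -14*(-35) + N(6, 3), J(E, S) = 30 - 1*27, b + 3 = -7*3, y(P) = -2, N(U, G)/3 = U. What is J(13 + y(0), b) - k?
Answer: -505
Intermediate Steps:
N(U, G) = 3*U
b = -24 (b = -3 - 7*3 = -3 - 21 = -24)
J(E, S) = 3 (J(E, S) = 30 - 27 = 3)
k = 508 (k = -14*(-35) + 3*6 = 490 + 18 = 508)
J(13 + y(0), b) - k = 3 - 1*508 = 3 - 508 = -505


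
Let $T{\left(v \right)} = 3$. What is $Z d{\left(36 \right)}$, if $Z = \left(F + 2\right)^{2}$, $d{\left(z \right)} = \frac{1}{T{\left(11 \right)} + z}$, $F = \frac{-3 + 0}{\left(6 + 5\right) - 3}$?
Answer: $\frac{13}{192} \approx 0.067708$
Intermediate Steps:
$F = - \frac{3}{8}$ ($F = - \frac{3}{11 - 3} = - \frac{3}{8} \approx -0.375$)
$d{\left(z \right)} = \frac{1}{3 + z}$
$Z = \frac{169}{64}$ ($Z = \left(- \frac{3}{8} + 2\right)^{2} = \left(\frac{13}{8}\right)^{2} = \frac{169}{64} \approx 2.6406$)
$Z d{\left(36 \right)} = \frac{169}{64 \left(3 + 36\right)} = \frac{169}{64 \cdot 39} = \frac{169}{64} \cdot \frac{1}{39} = \frac{13}{192}$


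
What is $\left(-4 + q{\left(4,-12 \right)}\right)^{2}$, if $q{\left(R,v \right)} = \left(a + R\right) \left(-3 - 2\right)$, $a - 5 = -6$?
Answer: $361$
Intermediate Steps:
$a = -1$ ($a = 5 - 6 = -1$)
$q{\left(R,v \right)} = 5 - 5 R$ ($q{\left(R,v \right)} = \left(-1 + R\right) \left(-3 - 2\right) = \left(-1 + R\right) \left(-5\right) = 5 - 5 R$)
$\left(-4 + q{\left(4,-12 \right)}\right)^{2} = \left(-4 + \left(5 - 20\right)\right)^{2} = \left(-4 - 15\right)^{2} = \left(-19\right)^{2} = 361$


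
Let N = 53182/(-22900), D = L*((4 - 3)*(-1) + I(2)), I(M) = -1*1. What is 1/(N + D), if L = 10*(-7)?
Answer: 11450/1576409 ≈ 0.0072633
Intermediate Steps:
L = -70
I(M) = -1
D = 140 (D = -70*((4 - 3)*(-1) - 1) = -70*(1*(-1) - 1) = -70*(-1 - 1) = -70*(-2) = 140)
N = -26591/11450 (N = 53182*(-1/22900) = -26591/11450 ≈ -2.3224)
1/(N + D) = 1/(-26591/11450 + 140) = 1/(1576409/11450) = 11450/1576409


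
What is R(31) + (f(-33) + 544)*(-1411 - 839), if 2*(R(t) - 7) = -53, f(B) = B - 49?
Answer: -2079039/2 ≈ -1.0395e+6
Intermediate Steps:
f(B) = -49 + B
R(t) = -39/2 (R(t) = 7 + (½)*(-53) = 7 - 53/2 = -39/2)
R(31) + (f(-33) + 544)*(-1411 - 839) = -39/2 + ((-49 - 33) + 544)*(-1411 - 839) = -39/2 + (-82 + 544)*(-2250) = -39/2 + 462*(-2250) = -39/2 - 1039500 = -2079039/2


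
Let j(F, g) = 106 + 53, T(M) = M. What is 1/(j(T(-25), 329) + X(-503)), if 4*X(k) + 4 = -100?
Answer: 1/133 ≈ 0.0075188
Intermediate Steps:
j(F, g) = 159
X(k) = -26 (X(k) = -1 + (¼)*(-100) = -1 - 25 = -26)
1/(j(T(-25), 329) + X(-503)) = 1/(159 - 26) = 1/133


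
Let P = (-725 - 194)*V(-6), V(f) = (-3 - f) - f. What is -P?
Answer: 8271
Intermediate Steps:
V(f) = -3 - 2*f
P = -8271 (P = (-725 - 194)*(-3 - 2*(-6)) = -919*(-3 + 12) = -919*9 = -8271)
-P = -1*(-8271) = 8271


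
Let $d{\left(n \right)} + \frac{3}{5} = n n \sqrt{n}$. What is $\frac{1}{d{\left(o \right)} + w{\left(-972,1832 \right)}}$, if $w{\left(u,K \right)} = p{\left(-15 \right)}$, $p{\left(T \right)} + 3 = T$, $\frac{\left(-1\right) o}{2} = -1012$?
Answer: $\frac{465}{849165907143056951} + \frac{204828800 \sqrt{506}}{849165907143056951} \approx 5.4259 \cdot 10^{-9}$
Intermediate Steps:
$o = 2024$ ($o = \left(-2\right) \left(-1012\right) = 2024$)
$p{\left(T \right)} = -3 + T$
$w{\left(u,K \right)} = -18$ ($w{\left(u,K \right)} = -3 - 15 = -18$)
$d{\left(n \right)} = - \frac{3}{5} + n^{\frac{5}{2}}$ ($d{\left(n \right)} = - \frac{3}{5} + n n \sqrt{n} = - \frac{3}{5} + n^{2} \sqrt{n} = - \frac{3}{5} + n^{\frac{5}{2}}$)
$\frac{1}{d{\left(o \right)} + w{\left(-972,1832 \right)}} = \frac{1}{\left(- \frac{3}{5} + 2024^{\frac{5}{2}}\right) - 18} = \frac{1}{\left(- \frac{3}{5} + 8193152 \sqrt{506}\right) - 18} = \frac{1}{- \frac{93}{5} + 8193152 \sqrt{506}}$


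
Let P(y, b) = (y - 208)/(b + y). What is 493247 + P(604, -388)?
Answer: 2959493/6 ≈ 4.9325e+5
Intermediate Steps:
P(y, b) = (-208 + y)/(b + y)
493247 + P(604, -388) = 493247 + (-208 + 604)/(-388 + 604) = 493247 + 396/216 = 493247 + (1/216)*396 = 493247 + 11/6 = 2959493/6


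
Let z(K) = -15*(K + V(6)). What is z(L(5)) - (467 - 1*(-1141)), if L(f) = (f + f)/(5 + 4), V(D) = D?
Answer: -5144/3 ≈ -1714.7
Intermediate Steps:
L(f) = 2*f/9 (L(f) = (2*f)/9 = (2*f)*(⅑) = 2*f/9)
z(K) = -90 - 15*K (z(K) = -15*(K + 6) = -15*(6 + K) = -90 - 15*K)
z(L(5)) - (467 - 1*(-1141)) = (-90 - 10*5/3) - (467 - 1*(-1141)) = (-90 - 15*10/9) - (467 + 1141) = (-90 - 50/3) - 1*1608 = -320/3 - 1608 = -5144/3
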